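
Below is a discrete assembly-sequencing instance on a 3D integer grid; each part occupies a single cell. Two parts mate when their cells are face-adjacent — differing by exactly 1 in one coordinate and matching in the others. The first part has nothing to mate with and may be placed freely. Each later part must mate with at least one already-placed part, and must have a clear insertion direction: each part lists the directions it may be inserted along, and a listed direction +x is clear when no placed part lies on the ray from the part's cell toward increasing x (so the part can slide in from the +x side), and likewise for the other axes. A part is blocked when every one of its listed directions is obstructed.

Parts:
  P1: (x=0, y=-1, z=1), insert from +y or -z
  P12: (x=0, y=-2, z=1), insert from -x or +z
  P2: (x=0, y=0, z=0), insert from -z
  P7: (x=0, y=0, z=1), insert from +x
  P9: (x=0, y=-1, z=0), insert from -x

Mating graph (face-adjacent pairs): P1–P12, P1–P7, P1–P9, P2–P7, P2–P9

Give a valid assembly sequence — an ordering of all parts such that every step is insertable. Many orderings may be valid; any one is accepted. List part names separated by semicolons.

P7; P1; P12; P2; P9

1. P7@(0, 0, 1) [+x clear] — {P7}
2. P1@(0, -1, 1) [-z clear] — {P1, P7}
3. P12@(0, -2, 1) [-x clear] — {P1, P12, P7}
4. P2@(0, 0, 0) [-z clear] — {P1, P12, P2, P7}
5. P9@(0, -1, 0) [-x clear] — {P1, P12, P2, P7, P9}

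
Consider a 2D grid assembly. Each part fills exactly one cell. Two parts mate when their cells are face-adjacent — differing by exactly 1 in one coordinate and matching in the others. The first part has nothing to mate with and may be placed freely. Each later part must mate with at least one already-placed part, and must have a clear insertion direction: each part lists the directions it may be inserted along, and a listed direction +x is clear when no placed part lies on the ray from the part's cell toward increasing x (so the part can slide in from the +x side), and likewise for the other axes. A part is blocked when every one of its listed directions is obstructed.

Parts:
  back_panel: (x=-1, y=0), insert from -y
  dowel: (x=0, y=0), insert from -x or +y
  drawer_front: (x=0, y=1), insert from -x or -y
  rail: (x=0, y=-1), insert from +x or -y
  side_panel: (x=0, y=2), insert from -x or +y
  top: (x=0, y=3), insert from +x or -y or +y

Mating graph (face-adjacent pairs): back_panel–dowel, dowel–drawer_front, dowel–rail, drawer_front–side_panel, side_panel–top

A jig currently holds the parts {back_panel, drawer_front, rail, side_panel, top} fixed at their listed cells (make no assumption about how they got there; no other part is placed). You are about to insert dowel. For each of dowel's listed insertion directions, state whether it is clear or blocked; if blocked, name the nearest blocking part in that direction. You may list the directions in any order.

-x: nearest on ray is back_panel@(-1, 0) ⇒ blocked
+y: nearest on ray is drawer_front@(0, 1) ⇒ blocked

+y: blocked by drawer_front; -x: blocked by back_panel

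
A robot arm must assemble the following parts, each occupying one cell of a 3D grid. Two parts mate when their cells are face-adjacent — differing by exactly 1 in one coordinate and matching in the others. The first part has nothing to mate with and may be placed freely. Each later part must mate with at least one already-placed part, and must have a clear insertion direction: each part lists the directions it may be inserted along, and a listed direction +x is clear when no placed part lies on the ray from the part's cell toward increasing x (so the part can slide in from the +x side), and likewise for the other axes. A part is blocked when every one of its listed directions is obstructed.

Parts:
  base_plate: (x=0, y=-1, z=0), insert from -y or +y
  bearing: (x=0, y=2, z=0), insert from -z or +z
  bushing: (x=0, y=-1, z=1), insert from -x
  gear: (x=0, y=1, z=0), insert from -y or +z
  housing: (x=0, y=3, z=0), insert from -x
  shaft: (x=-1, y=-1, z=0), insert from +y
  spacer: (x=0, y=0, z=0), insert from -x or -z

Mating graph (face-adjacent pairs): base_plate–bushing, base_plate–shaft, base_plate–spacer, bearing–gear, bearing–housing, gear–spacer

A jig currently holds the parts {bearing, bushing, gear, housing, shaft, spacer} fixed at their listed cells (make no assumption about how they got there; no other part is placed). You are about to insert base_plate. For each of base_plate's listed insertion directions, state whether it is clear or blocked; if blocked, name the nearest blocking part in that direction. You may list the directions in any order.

+y: blocked by spacer; -y: clear

-y: ray from base_plate(0, -1, 0) has no placed part ⇒ clear
+y: nearest on ray is spacer@(0, 0, 0) ⇒ blocked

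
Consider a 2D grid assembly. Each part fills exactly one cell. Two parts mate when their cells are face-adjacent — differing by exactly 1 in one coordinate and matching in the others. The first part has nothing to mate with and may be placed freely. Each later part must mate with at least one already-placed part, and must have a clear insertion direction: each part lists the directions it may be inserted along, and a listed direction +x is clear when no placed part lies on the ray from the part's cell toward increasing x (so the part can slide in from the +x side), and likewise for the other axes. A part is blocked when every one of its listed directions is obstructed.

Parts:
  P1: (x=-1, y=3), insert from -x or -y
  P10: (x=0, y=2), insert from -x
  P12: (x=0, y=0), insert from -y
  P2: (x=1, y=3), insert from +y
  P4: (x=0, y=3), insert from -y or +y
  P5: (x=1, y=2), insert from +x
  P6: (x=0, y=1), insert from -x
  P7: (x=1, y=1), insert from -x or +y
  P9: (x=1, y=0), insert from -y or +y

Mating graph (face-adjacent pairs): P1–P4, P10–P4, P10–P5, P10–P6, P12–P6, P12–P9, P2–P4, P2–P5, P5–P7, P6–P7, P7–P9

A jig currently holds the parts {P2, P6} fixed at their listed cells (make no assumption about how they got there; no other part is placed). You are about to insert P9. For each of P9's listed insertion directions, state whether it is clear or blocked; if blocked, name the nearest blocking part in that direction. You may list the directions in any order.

-y: ray from P9(1, 0) has no placed part ⇒ clear
+y: nearest on ray is P2@(1, 3) ⇒ blocked

+y: blocked by P2; -y: clear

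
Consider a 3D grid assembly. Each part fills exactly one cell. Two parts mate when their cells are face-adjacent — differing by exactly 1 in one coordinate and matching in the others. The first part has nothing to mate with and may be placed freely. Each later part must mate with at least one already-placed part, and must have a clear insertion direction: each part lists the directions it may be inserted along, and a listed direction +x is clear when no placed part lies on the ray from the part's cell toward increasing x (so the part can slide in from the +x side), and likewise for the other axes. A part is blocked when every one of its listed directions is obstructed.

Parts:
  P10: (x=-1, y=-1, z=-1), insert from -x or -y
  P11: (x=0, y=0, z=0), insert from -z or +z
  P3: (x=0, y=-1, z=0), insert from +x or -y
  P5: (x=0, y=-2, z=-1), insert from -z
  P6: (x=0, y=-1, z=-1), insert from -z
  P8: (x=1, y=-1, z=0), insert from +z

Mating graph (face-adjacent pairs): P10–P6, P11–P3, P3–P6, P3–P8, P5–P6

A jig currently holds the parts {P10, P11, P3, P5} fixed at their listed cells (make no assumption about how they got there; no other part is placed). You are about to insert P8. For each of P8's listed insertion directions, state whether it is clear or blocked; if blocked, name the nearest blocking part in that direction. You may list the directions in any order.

+z: ray from P8(1, -1, 0) has no placed part ⇒ clear

+z: clear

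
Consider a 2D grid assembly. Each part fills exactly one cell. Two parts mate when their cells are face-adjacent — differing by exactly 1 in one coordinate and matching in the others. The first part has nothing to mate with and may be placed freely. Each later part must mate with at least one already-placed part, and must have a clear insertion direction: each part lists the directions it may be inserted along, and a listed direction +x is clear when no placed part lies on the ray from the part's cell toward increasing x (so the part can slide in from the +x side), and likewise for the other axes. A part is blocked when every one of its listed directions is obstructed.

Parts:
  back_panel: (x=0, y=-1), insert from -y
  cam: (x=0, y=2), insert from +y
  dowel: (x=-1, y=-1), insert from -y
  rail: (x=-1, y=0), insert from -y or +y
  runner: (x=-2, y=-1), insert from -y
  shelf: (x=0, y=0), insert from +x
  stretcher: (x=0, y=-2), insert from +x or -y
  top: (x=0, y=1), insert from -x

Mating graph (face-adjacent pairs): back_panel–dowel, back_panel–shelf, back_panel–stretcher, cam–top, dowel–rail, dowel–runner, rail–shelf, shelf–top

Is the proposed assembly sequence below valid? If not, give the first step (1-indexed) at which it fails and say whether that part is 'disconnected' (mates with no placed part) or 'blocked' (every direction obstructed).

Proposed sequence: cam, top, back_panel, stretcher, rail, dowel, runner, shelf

Invalid at step 3 (disconnected)

1. cam@(0, 2) [+y clear] — {cam}
2. top@(0, 1) [-x clear] — {cam, top}
3. back_panel@(0, -1) — no placed neighbour ⇒ disconnected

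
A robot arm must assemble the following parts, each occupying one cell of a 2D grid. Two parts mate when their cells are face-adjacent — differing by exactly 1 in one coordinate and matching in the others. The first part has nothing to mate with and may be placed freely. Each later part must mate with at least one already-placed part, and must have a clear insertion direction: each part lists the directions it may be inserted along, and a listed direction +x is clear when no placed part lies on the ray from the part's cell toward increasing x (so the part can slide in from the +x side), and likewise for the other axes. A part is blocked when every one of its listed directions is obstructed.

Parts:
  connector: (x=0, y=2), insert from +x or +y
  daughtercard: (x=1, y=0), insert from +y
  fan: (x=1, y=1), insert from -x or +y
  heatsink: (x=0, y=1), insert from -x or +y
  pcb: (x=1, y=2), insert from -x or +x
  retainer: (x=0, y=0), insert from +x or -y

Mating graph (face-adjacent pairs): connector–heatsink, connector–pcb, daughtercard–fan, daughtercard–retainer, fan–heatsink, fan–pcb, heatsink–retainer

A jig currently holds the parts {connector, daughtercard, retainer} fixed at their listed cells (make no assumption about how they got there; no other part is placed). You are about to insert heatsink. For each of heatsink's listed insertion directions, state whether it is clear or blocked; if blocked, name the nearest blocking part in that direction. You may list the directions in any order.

-x: ray from heatsink(0, 1) has no placed part ⇒ clear
+y: nearest on ray is connector@(0, 2) ⇒ blocked

+y: blocked by connector; -x: clear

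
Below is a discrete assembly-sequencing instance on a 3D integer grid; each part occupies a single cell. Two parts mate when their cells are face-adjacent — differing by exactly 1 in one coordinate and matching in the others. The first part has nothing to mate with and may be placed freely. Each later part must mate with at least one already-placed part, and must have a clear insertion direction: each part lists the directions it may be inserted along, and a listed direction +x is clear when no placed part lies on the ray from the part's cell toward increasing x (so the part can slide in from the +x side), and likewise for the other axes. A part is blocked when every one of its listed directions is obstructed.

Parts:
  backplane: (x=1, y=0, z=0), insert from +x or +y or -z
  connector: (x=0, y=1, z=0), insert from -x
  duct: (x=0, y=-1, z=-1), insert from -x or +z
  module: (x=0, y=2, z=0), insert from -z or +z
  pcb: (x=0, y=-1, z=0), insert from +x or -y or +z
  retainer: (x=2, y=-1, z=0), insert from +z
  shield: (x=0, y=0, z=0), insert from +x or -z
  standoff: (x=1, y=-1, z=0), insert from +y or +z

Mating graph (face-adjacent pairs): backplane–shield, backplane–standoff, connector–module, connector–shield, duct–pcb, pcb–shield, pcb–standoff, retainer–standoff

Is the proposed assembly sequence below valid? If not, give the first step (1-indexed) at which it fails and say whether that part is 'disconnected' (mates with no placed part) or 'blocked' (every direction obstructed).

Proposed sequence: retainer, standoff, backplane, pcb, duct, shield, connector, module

Valid

1. retainer@(2, -1, 0) [+z clear] — {retainer}
2. standoff@(1, -1, 0) [+y clear] — {retainer, standoff}
3. backplane@(1, 0, 0) [+x clear] — {backplane, retainer, standoff}
4. pcb@(0, -1, 0) [-y clear] — {backplane, pcb, retainer, standoff}
5. duct@(0, -1, -1) [-x clear] — {backplane, duct, pcb, retainer, standoff}
6. shield@(0, 0, 0) [-z clear] — {backplane, duct, pcb, retainer, shield, standoff}
7. connector@(0, 1, 0) [-x clear] — {backplane, connector, duct, pcb, retainer, shield, standoff}
8. module@(0, 2, 0) [-z clear] — {backplane, connector, duct, module, pcb, retainer, shield, standoff}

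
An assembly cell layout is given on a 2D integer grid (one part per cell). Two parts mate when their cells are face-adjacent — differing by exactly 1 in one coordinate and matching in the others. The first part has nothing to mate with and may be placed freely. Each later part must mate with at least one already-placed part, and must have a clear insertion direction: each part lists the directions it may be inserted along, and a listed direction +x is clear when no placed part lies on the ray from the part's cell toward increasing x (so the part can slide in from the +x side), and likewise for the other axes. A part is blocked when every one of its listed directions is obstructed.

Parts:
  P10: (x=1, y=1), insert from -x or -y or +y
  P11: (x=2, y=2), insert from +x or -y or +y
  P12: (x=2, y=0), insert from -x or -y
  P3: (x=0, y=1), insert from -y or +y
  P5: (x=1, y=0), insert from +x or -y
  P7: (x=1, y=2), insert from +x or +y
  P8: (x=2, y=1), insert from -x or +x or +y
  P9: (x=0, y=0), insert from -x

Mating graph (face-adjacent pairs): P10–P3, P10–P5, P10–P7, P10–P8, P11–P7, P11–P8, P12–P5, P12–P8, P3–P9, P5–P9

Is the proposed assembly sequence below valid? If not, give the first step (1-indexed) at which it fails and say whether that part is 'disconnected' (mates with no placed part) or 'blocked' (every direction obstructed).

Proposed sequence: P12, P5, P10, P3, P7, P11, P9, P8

Valid

1. P12@(2, 0) [-x clear] — {P12}
2. P5@(1, 0) [-y clear] — {P12, P5}
3. P10@(1, 1) [-x clear] — {P10, P12, P5}
4. P3@(0, 1) [-y clear] — {P10, P12, P3, P5}
5. P7@(1, 2) [+x clear] — {P10, P12, P3, P5, P7}
6. P11@(2, 2) [+x clear] — {P10, P11, P12, P3, P5, P7}
7. P9@(0, 0) [-x clear] — {P10, P11, P12, P3, P5, P7, P9}
8. P8@(2, 1) [+x clear] — {P10, P11, P12, P3, P5, P7, P8, P9}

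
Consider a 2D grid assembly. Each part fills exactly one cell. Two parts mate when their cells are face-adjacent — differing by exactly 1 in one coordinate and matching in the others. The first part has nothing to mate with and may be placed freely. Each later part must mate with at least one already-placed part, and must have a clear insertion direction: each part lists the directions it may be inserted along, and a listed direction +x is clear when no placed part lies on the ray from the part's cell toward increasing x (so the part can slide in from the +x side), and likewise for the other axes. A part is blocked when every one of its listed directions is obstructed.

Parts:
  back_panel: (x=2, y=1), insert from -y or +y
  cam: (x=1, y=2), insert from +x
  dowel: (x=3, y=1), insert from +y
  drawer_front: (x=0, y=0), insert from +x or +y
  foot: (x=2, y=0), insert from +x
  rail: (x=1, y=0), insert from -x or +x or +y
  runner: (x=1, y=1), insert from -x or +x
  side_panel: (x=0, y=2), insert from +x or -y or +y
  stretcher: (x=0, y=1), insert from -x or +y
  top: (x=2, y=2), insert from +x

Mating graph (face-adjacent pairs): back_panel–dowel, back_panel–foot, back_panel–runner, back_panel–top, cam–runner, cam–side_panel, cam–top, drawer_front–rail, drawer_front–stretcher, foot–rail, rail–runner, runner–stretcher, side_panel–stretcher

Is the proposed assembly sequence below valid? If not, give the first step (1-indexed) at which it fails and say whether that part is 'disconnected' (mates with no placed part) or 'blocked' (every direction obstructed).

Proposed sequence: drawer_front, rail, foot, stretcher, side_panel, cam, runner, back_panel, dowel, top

Valid

1. drawer_front@(0, 0) [+x clear] — {drawer_front}
2. rail@(1, 0) [+x clear] — {drawer_front, rail}
3. foot@(2, 0) [+x clear] — {drawer_front, foot, rail}
4. stretcher@(0, 1) [-x clear] — {drawer_front, foot, rail, stretcher}
5. side_panel@(0, 2) [+x clear] — {drawer_front, foot, rail, side_panel, stretcher}
6. cam@(1, 2) [+x clear] — {cam, drawer_front, foot, rail, side_panel, stretcher}
7. runner@(1, 1) [+x clear] — {cam, drawer_front, foot, rail, runner, side_panel, stretcher}
8. back_panel@(2, 1) [+y clear] — {back_panel, cam, drawer_front, foot, rail, runner, side_panel, stretcher}
9. dowel@(3, 1) [+y clear] — {back_panel, cam, dowel, drawer_front, foot, rail, runner, side_panel, stretcher}
10. top@(2, 2) [+x clear] — {back_panel, cam, dowel, drawer_front, foot, rail, runner, side_panel, stretcher, top}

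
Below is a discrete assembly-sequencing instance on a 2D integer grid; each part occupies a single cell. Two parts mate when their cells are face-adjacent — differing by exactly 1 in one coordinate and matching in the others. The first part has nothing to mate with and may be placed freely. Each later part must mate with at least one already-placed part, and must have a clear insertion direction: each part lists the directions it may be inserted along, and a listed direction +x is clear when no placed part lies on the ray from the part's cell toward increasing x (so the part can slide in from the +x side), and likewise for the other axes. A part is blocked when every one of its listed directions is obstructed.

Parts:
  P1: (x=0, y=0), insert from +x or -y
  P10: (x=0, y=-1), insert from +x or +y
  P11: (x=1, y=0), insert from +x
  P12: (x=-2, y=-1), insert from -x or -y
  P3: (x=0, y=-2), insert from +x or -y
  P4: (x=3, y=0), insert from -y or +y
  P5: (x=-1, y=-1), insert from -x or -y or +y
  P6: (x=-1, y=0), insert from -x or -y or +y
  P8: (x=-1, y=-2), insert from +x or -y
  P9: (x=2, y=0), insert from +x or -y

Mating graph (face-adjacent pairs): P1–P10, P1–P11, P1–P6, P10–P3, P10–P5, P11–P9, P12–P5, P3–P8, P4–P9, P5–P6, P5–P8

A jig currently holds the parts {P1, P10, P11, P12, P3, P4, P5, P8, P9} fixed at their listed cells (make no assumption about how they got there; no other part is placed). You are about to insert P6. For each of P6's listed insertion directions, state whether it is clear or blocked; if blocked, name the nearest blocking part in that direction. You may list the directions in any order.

-x: ray from P6(-1, 0) has no placed part ⇒ clear
-y: nearest on ray is P5@(-1, -1) ⇒ blocked
+y: ray from P6(-1, 0) has no placed part ⇒ clear

+y: clear; -x: clear; -y: blocked by P5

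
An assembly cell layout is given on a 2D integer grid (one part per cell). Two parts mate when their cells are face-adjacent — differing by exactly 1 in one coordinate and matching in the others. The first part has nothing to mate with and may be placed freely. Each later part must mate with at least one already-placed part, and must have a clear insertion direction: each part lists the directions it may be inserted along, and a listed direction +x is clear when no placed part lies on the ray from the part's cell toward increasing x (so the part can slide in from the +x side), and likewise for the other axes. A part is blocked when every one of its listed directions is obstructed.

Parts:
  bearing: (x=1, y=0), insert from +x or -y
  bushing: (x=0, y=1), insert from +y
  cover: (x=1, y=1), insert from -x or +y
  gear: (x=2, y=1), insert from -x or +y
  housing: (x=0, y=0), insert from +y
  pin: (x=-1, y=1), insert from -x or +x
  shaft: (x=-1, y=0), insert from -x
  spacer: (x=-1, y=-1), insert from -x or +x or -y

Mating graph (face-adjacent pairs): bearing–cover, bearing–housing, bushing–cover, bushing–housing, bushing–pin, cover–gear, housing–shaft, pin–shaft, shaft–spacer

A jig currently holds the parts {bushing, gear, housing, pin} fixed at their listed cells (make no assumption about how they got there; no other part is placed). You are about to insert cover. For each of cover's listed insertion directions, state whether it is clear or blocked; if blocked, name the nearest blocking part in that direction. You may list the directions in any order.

+y: clear; -x: blocked by bushing

-x: nearest on ray is bushing@(0, 1) ⇒ blocked
+y: ray from cover(1, 1) has no placed part ⇒ clear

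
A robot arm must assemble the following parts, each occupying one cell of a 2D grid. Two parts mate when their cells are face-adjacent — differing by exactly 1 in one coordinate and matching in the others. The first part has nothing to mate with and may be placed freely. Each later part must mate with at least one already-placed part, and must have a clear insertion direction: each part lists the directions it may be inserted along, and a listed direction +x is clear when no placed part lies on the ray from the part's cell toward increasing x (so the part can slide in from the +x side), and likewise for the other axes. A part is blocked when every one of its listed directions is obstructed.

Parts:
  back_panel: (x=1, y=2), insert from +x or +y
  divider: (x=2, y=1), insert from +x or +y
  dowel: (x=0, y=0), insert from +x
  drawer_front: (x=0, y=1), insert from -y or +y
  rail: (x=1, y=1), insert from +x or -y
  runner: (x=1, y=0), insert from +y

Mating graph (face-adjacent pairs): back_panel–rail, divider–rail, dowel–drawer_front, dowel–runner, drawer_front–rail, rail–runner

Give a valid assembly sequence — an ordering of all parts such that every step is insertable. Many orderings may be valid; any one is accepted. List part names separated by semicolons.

drawer_front; dowel; runner; rail; back_panel; divider

1. drawer_front@(0, 1) [-y clear] — {drawer_front}
2. dowel@(0, 0) [+x clear] — {dowel, drawer_front}
3. runner@(1, 0) [+y clear] — {dowel, drawer_front, runner}
4. rail@(1, 1) [+x clear] — {dowel, drawer_front, rail, runner}
5. back_panel@(1, 2) [+x clear] — {back_panel, dowel, drawer_front, rail, runner}
6. divider@(2, 1) [+x clear] — {back_panel, divider, dowel, drawer_front, rail, runner}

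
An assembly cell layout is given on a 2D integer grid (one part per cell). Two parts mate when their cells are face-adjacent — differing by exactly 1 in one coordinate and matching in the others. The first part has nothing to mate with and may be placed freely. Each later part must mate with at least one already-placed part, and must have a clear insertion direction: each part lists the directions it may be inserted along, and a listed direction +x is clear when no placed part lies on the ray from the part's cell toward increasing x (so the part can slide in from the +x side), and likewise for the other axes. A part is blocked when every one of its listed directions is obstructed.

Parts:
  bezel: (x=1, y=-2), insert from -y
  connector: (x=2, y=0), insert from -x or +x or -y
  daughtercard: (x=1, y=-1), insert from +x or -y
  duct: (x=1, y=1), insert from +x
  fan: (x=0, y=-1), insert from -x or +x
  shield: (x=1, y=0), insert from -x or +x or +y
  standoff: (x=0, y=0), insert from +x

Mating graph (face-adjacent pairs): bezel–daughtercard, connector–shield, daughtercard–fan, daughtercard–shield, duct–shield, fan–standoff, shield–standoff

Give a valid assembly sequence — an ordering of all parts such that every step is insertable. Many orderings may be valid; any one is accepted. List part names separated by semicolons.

1. fan@(0, -1) [-x clear] — {fan}
2. standoff@(0, 0) [+x clear] — {fan, standoff}
3. shield@(1, 0) [+x clear] — {fan, shield, standoff}
4. duct@(1, 1) [+x clear] — {duct, fan, shield, standoff}
5. connector@(2, 0) [+x clear] — {connector, duct, fan, shield, standoff}
6. daughtercard@(1, -1) [+x clear] — {connector, daughtercard, duct, fan, shield, standoff}
7. bezel@(1, -2) [-y clear] — {bezel, connector, daughtercard, duct, fan, shield, standoff}

fan; standoff; shield; duct; connector; daughtercard; bezel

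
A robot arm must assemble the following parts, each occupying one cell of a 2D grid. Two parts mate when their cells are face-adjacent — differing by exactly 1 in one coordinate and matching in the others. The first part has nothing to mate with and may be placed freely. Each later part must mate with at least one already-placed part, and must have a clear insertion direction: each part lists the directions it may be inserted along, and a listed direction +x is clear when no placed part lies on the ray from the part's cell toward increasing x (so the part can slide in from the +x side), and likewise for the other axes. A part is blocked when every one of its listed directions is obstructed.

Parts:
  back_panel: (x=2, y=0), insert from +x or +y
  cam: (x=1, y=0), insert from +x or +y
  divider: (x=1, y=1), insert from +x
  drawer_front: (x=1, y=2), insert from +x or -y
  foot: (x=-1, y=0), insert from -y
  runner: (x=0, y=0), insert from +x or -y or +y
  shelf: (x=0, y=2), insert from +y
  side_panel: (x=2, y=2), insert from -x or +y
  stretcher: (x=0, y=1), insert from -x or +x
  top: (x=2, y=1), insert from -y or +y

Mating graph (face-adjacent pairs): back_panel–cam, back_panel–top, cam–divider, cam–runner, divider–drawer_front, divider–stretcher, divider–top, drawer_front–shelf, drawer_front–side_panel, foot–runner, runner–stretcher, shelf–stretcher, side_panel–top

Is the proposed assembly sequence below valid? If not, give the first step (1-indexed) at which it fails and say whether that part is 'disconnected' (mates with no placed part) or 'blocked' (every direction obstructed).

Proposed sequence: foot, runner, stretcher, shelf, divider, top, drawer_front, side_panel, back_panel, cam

Invalid at step 10 (blocked)

1. foot@(-1, 0) [-y clear] — {foot}
2. runner@(0, 0) [+x clear] — {foot, runner}
3. stretcher@(0, 1) [-x clear] — {foot, runner, stretcher}
4. shelf@(0, 2) [+y clear] — {foot, runner, shelf, stretcher}
5. divider@(1, 1) [+x clear] — {divider, foot, runner, shelf, stretcher}
6. top@(2, 1) [-y clear] — {divider, foot, runner, shelf, stretcher, top}
7. drawer_front@(1, 2) [+x clear] — {divider, drawer_front, foot, runner, shelf, stretcher, top}
8. side_panel@(2, 2) [+y clear] — {divider, drawer_front, foot, runner, shelf, side_panel, stretcher, top}
9. back_panel@(2, 0) [+x clear] — {back_panel, divider, drawer_front, foot, runner, shelf, side_panel, stretcher, top}
10. cam@(1, 0) — +x/+y all obstructed ⇒ blocked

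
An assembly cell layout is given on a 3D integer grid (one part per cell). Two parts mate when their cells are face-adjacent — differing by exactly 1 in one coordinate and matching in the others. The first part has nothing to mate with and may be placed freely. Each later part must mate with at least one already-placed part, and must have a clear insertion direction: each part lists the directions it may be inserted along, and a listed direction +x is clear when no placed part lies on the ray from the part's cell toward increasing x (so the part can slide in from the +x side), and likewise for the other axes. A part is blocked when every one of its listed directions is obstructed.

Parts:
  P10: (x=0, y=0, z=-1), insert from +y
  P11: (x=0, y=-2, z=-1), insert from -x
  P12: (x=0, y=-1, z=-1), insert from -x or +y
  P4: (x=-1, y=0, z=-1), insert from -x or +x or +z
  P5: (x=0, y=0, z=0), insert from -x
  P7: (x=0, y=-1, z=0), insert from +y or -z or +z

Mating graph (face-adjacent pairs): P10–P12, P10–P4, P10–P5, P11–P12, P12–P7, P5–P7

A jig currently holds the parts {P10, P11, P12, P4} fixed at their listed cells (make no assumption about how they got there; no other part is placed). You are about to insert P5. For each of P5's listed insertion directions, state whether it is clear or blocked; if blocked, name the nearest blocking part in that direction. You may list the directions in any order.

-x: ray from P5(0, 0, 0) has no placed part ⇒ clear

-x: clear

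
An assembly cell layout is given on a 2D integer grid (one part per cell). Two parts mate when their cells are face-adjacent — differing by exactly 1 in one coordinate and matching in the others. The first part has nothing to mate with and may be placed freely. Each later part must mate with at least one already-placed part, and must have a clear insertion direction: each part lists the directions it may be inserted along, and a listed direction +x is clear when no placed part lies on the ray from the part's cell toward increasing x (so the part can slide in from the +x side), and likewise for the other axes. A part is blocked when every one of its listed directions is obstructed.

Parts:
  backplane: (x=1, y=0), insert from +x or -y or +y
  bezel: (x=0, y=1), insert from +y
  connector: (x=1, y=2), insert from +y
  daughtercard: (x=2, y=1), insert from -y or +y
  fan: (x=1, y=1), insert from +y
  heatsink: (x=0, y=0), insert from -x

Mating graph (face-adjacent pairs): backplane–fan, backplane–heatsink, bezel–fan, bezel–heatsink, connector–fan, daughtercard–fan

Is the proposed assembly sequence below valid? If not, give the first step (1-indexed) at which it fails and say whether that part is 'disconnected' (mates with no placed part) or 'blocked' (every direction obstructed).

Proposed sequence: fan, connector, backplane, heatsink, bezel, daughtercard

1. fan@(1, 1) [+y clear] — {fan}
2. connector@(1, 2) [+y clear] — {connector, fan}
3. backplane@(1, 0) [+x clear] — {backplane, connector, fan}
4. heatsink@(0, 0) [-x clear] — {backplane, connector, fan, heatsink}
5. bezel@(0, 1) [+y clear] — {backplane, bezel, connector, fan, heatsink}
6. daughtercard@(2, 1) [-y clear] — {backplane, bezel, connector, daughtercard, fan, heatsink}

Valid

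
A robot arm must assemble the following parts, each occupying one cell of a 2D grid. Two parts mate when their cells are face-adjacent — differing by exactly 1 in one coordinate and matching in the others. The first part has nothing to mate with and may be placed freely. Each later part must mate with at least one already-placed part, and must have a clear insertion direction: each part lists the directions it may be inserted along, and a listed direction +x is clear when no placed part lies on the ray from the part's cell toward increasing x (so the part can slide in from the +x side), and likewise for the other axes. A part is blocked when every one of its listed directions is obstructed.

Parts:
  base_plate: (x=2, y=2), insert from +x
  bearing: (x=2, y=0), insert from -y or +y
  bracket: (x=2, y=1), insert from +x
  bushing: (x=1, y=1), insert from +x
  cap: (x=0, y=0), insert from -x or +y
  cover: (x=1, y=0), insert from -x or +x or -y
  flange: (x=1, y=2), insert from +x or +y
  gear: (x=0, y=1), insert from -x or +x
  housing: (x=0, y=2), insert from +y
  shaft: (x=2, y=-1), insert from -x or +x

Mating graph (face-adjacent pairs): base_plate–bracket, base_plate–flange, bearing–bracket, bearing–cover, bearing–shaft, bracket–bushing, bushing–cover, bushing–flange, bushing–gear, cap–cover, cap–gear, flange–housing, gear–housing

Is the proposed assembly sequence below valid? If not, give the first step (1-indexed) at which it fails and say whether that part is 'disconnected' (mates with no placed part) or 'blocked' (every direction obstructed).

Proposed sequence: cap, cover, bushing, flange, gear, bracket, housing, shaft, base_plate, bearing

1. cap@(0, 0) [-x clear] — {cap}
2. cover@(1, 0) [+x clear] — {cap, cover}
3. bushing@(1, 1) [+x clear] — {bushing, cap, cover}
4. flange@(1, 2) [+x clear] — {bushing, cap, cover, flange}
5. gear@(0, 1) [-x clear] — {bushing, cap, cover, flange, gear}
6. bracket@(2, 1) [+x clear] — {bracket, bushing, cap, cover, flange, gear}
7. housing@(0, 2) [+y clear] — {bracket, bushing, cap, cover, flange, gear, housing}
8. shaft@(2, -1) — no placed neighbour ⇒ disconnected

Invalid at step 8 (disconnected)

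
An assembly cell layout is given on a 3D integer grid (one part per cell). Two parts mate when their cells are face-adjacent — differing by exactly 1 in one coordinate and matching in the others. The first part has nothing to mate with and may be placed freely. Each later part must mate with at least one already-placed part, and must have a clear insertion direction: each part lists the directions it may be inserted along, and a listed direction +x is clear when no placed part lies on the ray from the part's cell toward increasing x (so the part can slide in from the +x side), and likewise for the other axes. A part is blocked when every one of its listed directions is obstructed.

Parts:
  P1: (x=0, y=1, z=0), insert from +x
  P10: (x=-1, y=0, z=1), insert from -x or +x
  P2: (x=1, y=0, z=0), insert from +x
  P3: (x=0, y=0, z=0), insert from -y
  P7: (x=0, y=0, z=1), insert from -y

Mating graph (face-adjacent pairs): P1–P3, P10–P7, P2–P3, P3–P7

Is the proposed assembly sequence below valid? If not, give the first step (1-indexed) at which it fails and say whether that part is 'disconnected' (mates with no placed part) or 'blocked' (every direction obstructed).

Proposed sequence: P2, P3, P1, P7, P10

1. P2@(1, 0, 0) [+x clear] — {P2}
2. P3@(0, 0, 0) [-y clear] — {P2, P3}
3. P1@(0, 1, 0) [+x clear] — {P1, P2, P3}
4. P7@(0, 0, 1) [-y clear] — {P1, P2, P3, P7}
5. P10@(-1, 0, 1) [-x clear] — {P1, P10, P2, P3, P7}

Valid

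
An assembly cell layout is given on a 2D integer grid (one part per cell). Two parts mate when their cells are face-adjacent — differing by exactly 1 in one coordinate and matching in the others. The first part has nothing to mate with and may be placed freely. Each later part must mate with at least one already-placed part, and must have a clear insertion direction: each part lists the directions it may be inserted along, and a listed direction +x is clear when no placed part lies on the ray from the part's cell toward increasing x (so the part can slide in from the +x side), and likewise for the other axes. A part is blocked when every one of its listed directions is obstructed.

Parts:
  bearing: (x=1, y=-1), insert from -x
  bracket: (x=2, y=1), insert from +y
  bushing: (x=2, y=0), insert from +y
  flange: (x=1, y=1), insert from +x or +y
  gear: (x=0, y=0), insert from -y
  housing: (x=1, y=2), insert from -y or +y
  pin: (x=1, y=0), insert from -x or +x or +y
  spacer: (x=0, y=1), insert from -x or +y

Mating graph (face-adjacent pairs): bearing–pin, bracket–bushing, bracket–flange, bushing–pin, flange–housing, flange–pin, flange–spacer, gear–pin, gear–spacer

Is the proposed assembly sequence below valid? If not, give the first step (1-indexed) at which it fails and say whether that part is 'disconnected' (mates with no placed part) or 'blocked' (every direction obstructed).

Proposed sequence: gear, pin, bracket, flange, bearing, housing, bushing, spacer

Invalid at step 3 (disconnected)

1. gear@(0, 0) [-y clear] — {gear}
2. pin@(1, 0) [+x clear] — {gear, pin}
3. bracket@(2, 1) — no placed neighbour ⇒ disconnected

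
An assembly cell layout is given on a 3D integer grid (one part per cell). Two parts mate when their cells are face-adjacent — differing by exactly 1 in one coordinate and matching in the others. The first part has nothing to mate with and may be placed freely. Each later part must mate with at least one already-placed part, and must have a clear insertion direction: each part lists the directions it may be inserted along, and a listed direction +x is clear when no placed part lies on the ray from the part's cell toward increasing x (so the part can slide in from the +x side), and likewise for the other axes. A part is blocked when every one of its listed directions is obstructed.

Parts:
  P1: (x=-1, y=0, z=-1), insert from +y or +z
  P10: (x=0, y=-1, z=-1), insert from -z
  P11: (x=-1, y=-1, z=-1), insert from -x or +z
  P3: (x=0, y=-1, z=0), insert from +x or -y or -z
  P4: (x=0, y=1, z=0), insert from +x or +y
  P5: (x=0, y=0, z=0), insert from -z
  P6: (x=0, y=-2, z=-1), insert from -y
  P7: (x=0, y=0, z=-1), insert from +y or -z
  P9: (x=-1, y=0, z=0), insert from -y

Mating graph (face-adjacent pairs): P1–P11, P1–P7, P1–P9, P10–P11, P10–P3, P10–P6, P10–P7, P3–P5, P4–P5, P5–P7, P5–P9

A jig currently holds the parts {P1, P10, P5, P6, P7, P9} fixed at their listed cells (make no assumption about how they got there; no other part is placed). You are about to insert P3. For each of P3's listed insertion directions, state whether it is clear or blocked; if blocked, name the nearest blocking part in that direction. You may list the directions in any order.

+x: clear; -y: clear; -z: blocked by P10

+x: ray from P3(0, -1, 0) has no placed part ⇒ clear
-y: ray from P3(0, -1, 0) has no placed part ⇒ clear
-z: nearest on ray is P10@(0, -1, -1) ⇒ blocked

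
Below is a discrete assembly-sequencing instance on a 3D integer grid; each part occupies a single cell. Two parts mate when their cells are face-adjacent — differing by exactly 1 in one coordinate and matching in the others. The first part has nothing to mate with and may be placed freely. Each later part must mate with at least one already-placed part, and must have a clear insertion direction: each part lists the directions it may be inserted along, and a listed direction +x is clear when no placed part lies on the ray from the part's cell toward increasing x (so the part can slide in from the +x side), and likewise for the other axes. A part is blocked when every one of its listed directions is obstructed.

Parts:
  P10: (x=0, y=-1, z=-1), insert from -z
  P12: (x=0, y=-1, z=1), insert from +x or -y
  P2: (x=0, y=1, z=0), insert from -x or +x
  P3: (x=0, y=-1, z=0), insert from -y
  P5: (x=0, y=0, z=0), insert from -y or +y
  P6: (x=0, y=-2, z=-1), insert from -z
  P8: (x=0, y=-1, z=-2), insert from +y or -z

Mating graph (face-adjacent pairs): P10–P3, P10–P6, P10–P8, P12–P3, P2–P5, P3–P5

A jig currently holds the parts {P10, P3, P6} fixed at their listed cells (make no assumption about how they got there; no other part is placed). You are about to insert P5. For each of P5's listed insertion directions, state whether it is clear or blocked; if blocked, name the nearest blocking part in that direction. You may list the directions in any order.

+y: clear; -y: blocked by P3

-y: nearest on ray is P3@(0, -1, 0) ⇒ blocked
+y: ray from P5(0, 0, 0) has no placed part ⇒ clear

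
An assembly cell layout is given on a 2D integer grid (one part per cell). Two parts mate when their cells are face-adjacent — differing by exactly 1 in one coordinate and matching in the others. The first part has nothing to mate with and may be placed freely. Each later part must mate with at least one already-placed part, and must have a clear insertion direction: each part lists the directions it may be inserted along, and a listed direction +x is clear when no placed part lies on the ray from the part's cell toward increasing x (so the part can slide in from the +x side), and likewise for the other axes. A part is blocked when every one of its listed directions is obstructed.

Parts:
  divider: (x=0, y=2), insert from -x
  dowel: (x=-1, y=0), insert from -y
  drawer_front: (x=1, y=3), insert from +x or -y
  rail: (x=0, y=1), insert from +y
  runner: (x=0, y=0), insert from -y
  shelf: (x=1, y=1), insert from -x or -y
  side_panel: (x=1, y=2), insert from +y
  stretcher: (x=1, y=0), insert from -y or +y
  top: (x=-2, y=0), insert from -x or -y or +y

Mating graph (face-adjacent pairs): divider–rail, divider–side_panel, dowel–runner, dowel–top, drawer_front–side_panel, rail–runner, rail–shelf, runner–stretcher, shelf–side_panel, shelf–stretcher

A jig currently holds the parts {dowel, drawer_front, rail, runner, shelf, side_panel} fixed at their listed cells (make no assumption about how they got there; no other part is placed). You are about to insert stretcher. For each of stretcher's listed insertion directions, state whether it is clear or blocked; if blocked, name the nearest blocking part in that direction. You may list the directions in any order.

-y: ray from stretcher(1, 0) has no placed part ⇒ clear
+y: nearest on ray is shelf@(1, 1) ⇒ blocked

+y: blocked by shelf; -y: clear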